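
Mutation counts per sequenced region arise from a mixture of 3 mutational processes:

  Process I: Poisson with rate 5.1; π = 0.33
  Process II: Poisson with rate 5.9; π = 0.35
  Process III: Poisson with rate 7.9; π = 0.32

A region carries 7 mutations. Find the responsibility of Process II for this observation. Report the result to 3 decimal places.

0.369

P(component k | x) = w_k·f_k(x) / marginal(x), where marginal(x) = Σ_j w_j·f_j(x).
Component likelihoods at x = 7 mutations:
  p_I = 0.108557
  p_II = 0.135268
  p_III = 0.141264
Unnormalised posteriors:
  w_I·p_I = 0.33 × 0.108557 = 0.0358239
  w_II·p_II = 0.35 × 0.135268 = 0.0473439
  w_III·p_III = 0.32 × 0.141264 = 0.0452046
Denominator: 0.0358239 + 0.0473439 + 0.0452046 = 0.128372
So the posterior for Process II is 0.0473439 / 0.128372 ≈ 0.369.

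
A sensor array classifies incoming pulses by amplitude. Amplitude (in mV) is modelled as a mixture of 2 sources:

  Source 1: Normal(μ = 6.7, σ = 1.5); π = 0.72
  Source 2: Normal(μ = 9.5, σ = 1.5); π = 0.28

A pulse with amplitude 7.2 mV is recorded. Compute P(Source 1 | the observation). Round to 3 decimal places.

0.887

By Bayes' theorem, P(k | x) = π_k f_k(x) / Σ_j π_j f_j(x).
Evaluate each component's likelihood at the observed value:
  L_1 = 0.251589
  L_2 = 0.0820883
Weight by the priors:
  π_1·L_1 = 0.72 × 0.251589 = 0.181144
  π_2·L_2 = 0.28 × 0.0820883 = 0.0229847
Normaliser: 0.181144 + 0.0229847 = 0.204129
P(Source 1 | 7.2 mV) ≈ 0.887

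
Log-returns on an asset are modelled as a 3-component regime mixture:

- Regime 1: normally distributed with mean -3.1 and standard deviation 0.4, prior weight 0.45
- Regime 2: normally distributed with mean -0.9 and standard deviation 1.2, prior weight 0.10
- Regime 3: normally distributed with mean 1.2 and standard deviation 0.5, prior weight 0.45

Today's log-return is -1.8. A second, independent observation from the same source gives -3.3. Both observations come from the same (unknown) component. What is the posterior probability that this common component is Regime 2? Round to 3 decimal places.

0.360

Apply Bayes' rule: the posterior for each component is proportional to its prior times its likelihood at x.
Since both observations come from the same component, the likelihood for component k is f_k(x₁)·f_k(x₂).
  p_1 = [0.00507262] × [0.880163] = 0.00446473
  p_2 = [0.250948] × [0.0449925] = 0.0112908
  p_3 = [1.21518e-08] × [2.05595e-18] = 2.49835e-26
Multiply by the mixture weights:
  P(Z=1)·p_1 = 0.45 × 0.00446473 = 0.00200913
  P(Z=2)·p_2 = 0.10 × 0.0112908 = 0.00112908
  P(Z=3)·p_3 = 0.45 × 2.49835e-26 = 1.12426e-26
Sum: 0.00200913 + 0.00112908 + 1.12426e-26 = 0.00313821
P(Regime 2 | x) ≈ 0.360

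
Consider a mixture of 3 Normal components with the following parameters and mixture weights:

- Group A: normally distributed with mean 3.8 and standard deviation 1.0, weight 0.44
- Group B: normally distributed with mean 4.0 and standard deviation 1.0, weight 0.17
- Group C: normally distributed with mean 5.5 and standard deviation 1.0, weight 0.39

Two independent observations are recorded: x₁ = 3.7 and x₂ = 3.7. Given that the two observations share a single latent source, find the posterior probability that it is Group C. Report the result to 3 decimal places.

0.025

Apply Bayes' rule: the posterior for each component is proportional to its prior times its likelihood at x.
Since both observations come from the same component, the likelihood for component k is f_k(x₁)·f_k(x₂).
  L_A = [0.396953] × [0.396953] = 0.157571
  L_B = [0.381388] × [0.381388] = 0.145457
  L_C = [0.0789502] × [0.0789502] = 0.00623313
Prior × likelihood for each component:
  π_A·L_A = 0.44 × 0.157571 = 0.0693314
  π_B·L_B = 0.17 × 0.145457 = 0.0247276
  π_C·L_C = 0.39 × 0.00623313 = 0.00243092
Normaliser: 0.0693314 + 0.0247276 + 0.00243092 = 0.0964899
P(Group C | x) ≈ 0.025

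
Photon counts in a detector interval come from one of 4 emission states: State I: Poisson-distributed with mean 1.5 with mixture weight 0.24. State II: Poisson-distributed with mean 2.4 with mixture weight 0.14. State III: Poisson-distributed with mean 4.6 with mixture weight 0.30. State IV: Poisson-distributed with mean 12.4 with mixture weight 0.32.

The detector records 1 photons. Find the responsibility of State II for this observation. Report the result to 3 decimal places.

Posterior ∝ prior × likelihood, so P(k | x) ∝ π_k f_k(x); normalise over all components.
Poisson probabilities:
  L_I = 0.334695
  L_II = 0.217723
  L_III = 0.0462384
  L_IV = 5.10705e-05
Prior × likelihood for each component:
  π_I·L_I = 0.24 × 0.334695 = 0.0803269
  π_II·L_II = 0.14 × 0.217723 = 0.0304812
  π_III·L_III = 0.30 × 0.0462384 = 0.0138715
  π_IV·L_IV = 0.32 × 5.10705e-05 = 1.63426e-05
Marginal: 0.0803269 + 0.0304812 + 0.0138715 + 1.63426e-05 = 0.124696
P(State II | x) ≈ 0.244

0.244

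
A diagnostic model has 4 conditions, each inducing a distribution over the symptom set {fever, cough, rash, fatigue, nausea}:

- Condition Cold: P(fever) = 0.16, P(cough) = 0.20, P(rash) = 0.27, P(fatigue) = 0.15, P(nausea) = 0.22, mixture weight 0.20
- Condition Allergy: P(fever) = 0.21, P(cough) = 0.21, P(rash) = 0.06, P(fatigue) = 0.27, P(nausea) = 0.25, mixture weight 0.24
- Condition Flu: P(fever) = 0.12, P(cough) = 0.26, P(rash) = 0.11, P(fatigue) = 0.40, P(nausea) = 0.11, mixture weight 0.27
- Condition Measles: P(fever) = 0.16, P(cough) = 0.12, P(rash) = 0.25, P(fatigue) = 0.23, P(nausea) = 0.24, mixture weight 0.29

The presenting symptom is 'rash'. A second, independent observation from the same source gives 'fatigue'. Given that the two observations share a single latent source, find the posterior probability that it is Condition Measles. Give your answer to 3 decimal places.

Apply Bayes' rule: the posterior for each component is proportional to its prior times its likelihood at x.
Since both observations come from the same component, the likelihood for component k is f_k(x₁)·f_k(x₂).
  f_Cold = [P(rash | comp) = 0.27] × [0.15] = 0.0405
  f_Allergy = [P(rash | comp) = 0.06] × [0.27] = 0.0162
  f_Flu = [P(rash | comp) = 0.11] × [0.4] = 0.044
  f_Measles = [P(rash | comp) = 0.25] × [0.23] = 0.0575
Unnormalised posteriors:
  π_Cold·f_Cold = 0.20 × 0.0405 = 0.0081
  π_Allergy·f_Allergy = 0.24 × 0.0162 = 0.003888
  π_Flu·f_Flu = 0.27 × 0.044 = 0.01188
  π_Measles·f_Measles = 0.29 × 0.0575 = 0.016675
Marginal: 0.0081 + 0.003888 + 0.01188 + 0.016675 = 0.040543
P(Condition Measles | x₁,x₂) ≈ 0.411

0.411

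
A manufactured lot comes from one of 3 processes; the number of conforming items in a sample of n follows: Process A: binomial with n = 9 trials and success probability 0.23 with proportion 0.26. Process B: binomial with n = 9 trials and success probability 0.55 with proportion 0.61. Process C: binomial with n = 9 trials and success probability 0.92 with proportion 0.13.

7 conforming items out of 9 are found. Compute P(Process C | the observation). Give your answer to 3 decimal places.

0.198

P(component k | x) = P(Z=k)·f_k(x) / marginal(x), where marginal(x) = Σ_j P(Z=j)·f_j(x).
Binomial probabilities:
  p_A = 0.00072674
  p_B = 0.110986
  p_C = 0.128528
Unnormalised posteriors:
  P(Z=A)·p_A = 0.26 × 0.00072674 = 0.000188952
  P(Z=B)·p_B = 0.61 × 0.110986 = 0.0677012
  P(Z=C)·p_C = 0.13 × 0.128528 = 0.0167086
Sum: 0.000188952 + 0.0677012 + 0.0167086 = 0.0845987
Responsibility of Process C: 0.0167086 / 0.0845987 ≈ 0.198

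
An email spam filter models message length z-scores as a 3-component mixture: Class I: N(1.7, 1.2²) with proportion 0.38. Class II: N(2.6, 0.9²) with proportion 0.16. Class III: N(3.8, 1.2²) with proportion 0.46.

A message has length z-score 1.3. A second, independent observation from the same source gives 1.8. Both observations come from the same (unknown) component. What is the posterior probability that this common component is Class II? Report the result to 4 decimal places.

0.1538

P(component k | x) = w_k·f_k(x) / marginal(x), where marginal(x) = Σ_j w_j·f_j(x).
Since both observations come from the same component, the likelihood for component k is f_k(x₁)·f_k(x₂).
  L_I = [(1/(1.2·√(2π)))·exp(−(1.3−1.7)²/(2·1.2²)) = 0.332452·exp(-0.05556) = 0.314486] × [0.3313] = 0.104189
  L_II = [(1/(0.9·√(2π)))·exp(−(1.3−2.6)²/(2·0.9²)) = 0.443269·exp(-1.04321) = 0.156173] × [0.298603] = 0.0466339
  L_III = [(1/(1.2·√(2π)))·exp(−(1.3−3.8)²/(2·1.2²)) = 0.332452·exp(-2.17014) = 0.0379533] × [0.0828976] = 0.00314624
Unnormalised posteriors:
  w_I·L_I = 0.38 × 0.104189 = 0.0395919
  w_II·L_II = 0.16 × 0.0466339 = 0.00746142
  w_III·L_III = 0.46 × 0.00314624 = 0.00144727
Normaliser: 0.0395919 + 0.00746142 + 0.00144727 = 0.0485005
P(Class II | x₁,x₂) = 0.00746142 / 0.0485005 ≈ 0.1538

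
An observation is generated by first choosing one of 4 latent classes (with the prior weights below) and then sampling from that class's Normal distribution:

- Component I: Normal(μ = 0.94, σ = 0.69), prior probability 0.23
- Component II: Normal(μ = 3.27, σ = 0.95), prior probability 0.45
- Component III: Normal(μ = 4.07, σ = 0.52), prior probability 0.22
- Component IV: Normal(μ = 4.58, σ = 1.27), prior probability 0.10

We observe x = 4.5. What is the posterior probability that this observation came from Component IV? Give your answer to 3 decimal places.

Posterior ∝ prior × likelihood, so P(k | x) ∝ π_k f_k(x); normalise over all components.
Component likelihoods at x = 4.5:
  p_I = 9.58704e-07
  p_II = 0.181624
  p_III = 0.545031
  p_IV = 0.313505
Unnormalised posteriors:
  π_I·p_I = 0.23 × 9.58704e-07 = 2.20502e-07
  π_II·p_II = 0.45 × 0.181624 = 0.0817308
  π_III·p_III = 0.22 × 0.545031 = 0.119907
  π_IV·p_IV = 0.10 × 0.313505 = 0.0313505
Sum: 2.20502e-07 + 0.0817308 + 0.119907 + 0.0313505 = 0.232988
P(Component IV | the observation) ≈ 0.135

0.135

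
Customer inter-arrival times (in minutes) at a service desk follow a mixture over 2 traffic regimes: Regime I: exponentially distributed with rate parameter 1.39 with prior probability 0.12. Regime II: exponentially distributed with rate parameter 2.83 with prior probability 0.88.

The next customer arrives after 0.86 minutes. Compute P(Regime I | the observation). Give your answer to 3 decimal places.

0.188

P(component k | x) = π_k·f_k(x) / marginal(x), where marginal(x) = Σ_j π_j·f_j(x).
Exponential densities:
  p_I = 0.42059
  p_II = 0.248199
Multiply by the mixture weights:
  π_I·p_I = 0.12 × 0.42059 = 0.0504708
  π_II·p_II = 0.88 × 0.248199 = 0.218415
Evidence: 0.0504708 + 0.218415 = 0.268886
P(Regime I | data) = 0.0504708 / 0.268886 ≈ 0.188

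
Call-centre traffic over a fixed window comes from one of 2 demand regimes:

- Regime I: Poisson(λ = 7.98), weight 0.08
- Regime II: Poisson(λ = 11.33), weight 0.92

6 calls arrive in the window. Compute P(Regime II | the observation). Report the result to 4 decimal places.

Apply Bayes' rule: the posterior for each component is proportional to its prior times its likelihood at x.
Evaluate each component's likelihood at the observed value:
  f_I = 0.122748
  f_II = 0.0352769
Weight by the priors:
  w_I·f_I = 0.08 × 0.122748 = 0.00981985
  w_II·f_II = 0.92 × 0.0352769 = 0.0324548
Marginal: 0.00981985 + 0.0324548 = 0.0422746
Responsibility of Regime II: 0.0324548 / 0.0422746 ≈ 0.7677

0.7677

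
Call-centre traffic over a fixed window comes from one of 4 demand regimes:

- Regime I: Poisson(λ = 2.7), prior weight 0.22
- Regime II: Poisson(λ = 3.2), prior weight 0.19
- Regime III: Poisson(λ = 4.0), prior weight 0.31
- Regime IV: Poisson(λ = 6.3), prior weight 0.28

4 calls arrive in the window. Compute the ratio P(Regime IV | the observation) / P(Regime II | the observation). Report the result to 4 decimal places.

Only the two components matter; the odds are (π_i f_i(x)) / (π_j f_j(x)).
Evaluate each component's likelihood at the observed value:
  p_I = e^(−2.7)·2.7^4/4! = 0.148816
  p_II = e^(−3.2)·3.2^4/4! = 0.178093
  p_III = e^(−4.0)·4.0^4/4! = 0.195367
  p_IV = e^(−6.3)·6.3^4/4! = 0.12053
Posterior odds = (π_IV·p_IV) / (π_II·p_II) = (0.28·0.12053) / (0.19·0.178093) = 0.0337484 / 0.0338376 ≈ 0.9974

0.9974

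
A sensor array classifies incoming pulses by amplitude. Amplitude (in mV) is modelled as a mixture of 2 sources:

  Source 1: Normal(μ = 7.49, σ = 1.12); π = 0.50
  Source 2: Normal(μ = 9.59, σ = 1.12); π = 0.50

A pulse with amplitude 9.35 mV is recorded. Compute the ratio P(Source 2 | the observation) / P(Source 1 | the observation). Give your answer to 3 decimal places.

3.881

The posterior odds equal the prior odds times the likelihood ratio: (P(Z=i)/P(Z=j))·(f_i(x)/f_j(x)).
Normal densities:
  L_1 = 0.0897028
  L_2 = 0.348114
Odds = (0.50/0.50) × (0.348114/0.0897028) = 1 × 3.88074 ≈ 3.881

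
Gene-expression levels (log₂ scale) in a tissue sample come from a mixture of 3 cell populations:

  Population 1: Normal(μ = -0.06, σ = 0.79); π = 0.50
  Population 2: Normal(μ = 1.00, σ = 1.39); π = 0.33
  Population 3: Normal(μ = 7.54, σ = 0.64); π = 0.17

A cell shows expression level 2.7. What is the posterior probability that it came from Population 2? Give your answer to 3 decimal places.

0.988

Posterior ∝ prior × likelihood, so P(k | x) ∝ π_k f_k(x); normalise over all components.
Evaluate each component's likelihood at the observed value:
  L_1 = 0.00112938
  L_2 = 0.13586
  L_3 = 2.3756e-13
Weight by the priors:
  π_1·L_1 = 0.50 × 0.00112938 = 0.000564691
  π_2·L_2 = 0.33 × 0.13586 = 0.0448337
  π_3·L_3 = 0.17 × 2.3756e-13 = 4.03853e-14
Normaliser: 0.000564691 + 0.0448337 + 4.03853e-14 = 0.0453984
P(Population 2 | 2.7) = 0.0448337 / 0.0453984 ≈ 0.988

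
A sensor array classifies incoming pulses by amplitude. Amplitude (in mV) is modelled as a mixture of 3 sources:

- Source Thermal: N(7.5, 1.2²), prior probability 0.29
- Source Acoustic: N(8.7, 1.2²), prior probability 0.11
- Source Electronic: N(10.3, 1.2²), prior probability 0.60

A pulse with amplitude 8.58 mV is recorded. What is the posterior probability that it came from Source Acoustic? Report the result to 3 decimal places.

0.211

The responsibility of component k is P(Z=k) f_k(x) divided by Σ_j P(Z=j) f_j(x).
Normal densities:
  f_Thermal = 0.221738
  f_Acoustic = 0.330794
  f_Electronic = 0.119018
Multiply by the mixture weights:
  P(Z=Thermal)·f_Thermal = 0.29 × 0.221738 = 0.0643039
  P(Z=Acoustic)·f_Acoustic = 0.11 × 0.330794 = 0.0363873
  P(Z=Electronic)·f_Electronic = 0.60 × 0.119018 = 0.0714107
Evidence: 0.0643039 + 0.0363873 + 0.0714107 = 0.172102
Responsibility of Source Acoustic: 0.0363873 / 0.172102 ≈ 0.211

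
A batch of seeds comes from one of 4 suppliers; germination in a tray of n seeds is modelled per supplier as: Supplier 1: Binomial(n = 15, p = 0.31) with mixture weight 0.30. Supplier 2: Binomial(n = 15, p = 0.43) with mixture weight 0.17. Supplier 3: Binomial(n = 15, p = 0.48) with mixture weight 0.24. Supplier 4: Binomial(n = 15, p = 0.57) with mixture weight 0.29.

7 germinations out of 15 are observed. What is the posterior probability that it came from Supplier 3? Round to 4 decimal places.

0.3199

P(component k | x) = π_k·f_k(x) / marginal(x), where marginal(x) = Σ_j π_j·f_j(x).
Evaluate each component's likelihood at the observed value:
  f_1 = 0.0909648
  f_2 = 0.194907
  f_3 = 0.201959
  f_4 = 0.147035
Prior × likelihood for each component:
  π_1·f_1 = 0.30 × 0.0909648 = 0.0272894
  π_2·f_2 = 0.17 × 0.194907 = 0.0331341
  π_3·f_3 = 0.24 × 0.201959 = 0.0484702
  π_4·f_4 = 0.29 × 0.147035 = 0.0426401
Sum: 0.0272894 + 0.0331341 + 0.0484702 + 0.0426401 = 0.151534
P(Supplier 3 | data) = 0.0484702 / 0.151534 ≈ 0.3199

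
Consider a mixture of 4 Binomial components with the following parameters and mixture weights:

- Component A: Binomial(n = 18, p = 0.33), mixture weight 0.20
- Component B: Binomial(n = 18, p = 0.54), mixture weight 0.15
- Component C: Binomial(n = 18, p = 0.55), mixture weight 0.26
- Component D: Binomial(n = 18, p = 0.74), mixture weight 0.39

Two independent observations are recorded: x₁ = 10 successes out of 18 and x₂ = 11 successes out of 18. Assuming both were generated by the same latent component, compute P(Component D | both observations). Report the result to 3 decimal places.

0.116

Apply Bayes' rule: the posterior for each component is proportional to its prior times its likelihood at x.
Since both observations come from the same component, the likelihood for component k is f_k(x₁)·f_k(x₂).
  f_A = [0.0272142] × [0.00974836] = 0.000265294
  f_B = [0.184951] × [0.157903] = 0.0292044
  f_C = [0.186374] × [0.165665] = 0.0308757
  f_D = [0.0449947] × [0.0931359] = 0.00419062
Prior × likelihood for each component:
  w_A·f_A = 0.20 × 0.000265294 = 5.30587e-05
  w_B·f_B = 0.15 × 0.0292044 = 0.00438066
  w_C·f_C = 0.26 × 0.0308757 = 0.00802767
  w_D·f_D = 0.39 × 0.00419062 = 0.00163434
Sum: 5.30587e-05 + 0.00438066 + 0.00802767 + 0.00163434 = 0.0140957
Responsibility of Component D: 0.00163434 / 0.0140957 ≈ 0.116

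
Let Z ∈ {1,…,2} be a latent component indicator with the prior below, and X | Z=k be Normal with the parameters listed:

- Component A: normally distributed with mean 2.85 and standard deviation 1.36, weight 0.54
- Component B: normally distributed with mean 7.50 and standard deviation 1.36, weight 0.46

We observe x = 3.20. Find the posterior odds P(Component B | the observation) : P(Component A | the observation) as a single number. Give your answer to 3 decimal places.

Since P(k|x) ∝ w_k f_k(x), the posterior odds are w_i f_i(x) / (w_j f_j(x)).
Evaluate each component's likelihood at the observed value:
  f_A = (1/(1.36·√(2π)))·exp(−(3.20−2.85)²/(2·1.36²)) = 0.293340·exp(-0.03312) = 0.283785
  f_B = (1/(1.36·√(2π)))·exp(−(3.20−7.50)²/(2·1.36²)) = 0.293340·exp(-4.99838) = 0.00197972
Posterior odds = (w_B·f_B) / (w_A·f_A) = (0.46·0.00197972) / (0.54·0.283785) = 0.00091067 / 0.153244 ≈ 0.006

0.006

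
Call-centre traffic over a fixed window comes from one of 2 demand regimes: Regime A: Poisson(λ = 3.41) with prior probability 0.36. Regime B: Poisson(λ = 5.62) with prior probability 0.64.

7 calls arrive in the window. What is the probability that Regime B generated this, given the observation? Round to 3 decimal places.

Apply Bayes' rule: the posterior for each component is proportional to its prior times its likelihood at x.
Poisson probabilities:
  p_A = 0.0351484
  p_B = 0.127347
Weight by the priors:
  w_A·p_A = 0.36 × 0.0351484 = 0.0126534
  w_B·p_B = 0.64 × 0.127347 = 0.0815021
Normaliser: 0.0126534 + 0.0815021 = 0.0941555
So the posterior for Regime B is 0.0815021 / 0.0941555 ≈ 0.866.

0.866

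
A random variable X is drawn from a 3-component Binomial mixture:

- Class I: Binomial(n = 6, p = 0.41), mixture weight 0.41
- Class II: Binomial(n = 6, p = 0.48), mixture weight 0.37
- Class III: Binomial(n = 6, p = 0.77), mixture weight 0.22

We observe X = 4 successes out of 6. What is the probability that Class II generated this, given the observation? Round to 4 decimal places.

Posterior ∝ prior × likelihood, so P(k | x) ∝ π_k f_k(x); normalise over all components.
Binomial probabilities:
  p_I = 0.147547
  p_II = 0.215309
  p_III = 0.278939
Weight by the priors:
  π_I·p_I = 0.41 × 0.147547 = 0.0604943
  π_II·p_II = 0.37 × 0.215309 = 0.0796645
  π_III·p_III = 0.22 × 0.278939 = 0.0613667
Marginal: 0.0604943 + 0.0796645 + 0.0613667 = 0.201525
P(Class II | data) ≈ 0.3953

0.3953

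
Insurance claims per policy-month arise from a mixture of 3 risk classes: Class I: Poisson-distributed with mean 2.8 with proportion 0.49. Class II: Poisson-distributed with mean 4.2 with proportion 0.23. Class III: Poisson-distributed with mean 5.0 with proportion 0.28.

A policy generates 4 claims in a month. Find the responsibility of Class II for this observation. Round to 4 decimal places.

0.2628

Apply Bayes' rule: the posterior for each component is proportional to its prior times its likelihood at x.
Poisson probabilities:
  f_I = e^(−2.8)·2.8^4/4! = 0.155739
  f_II = e^(−4.2)·4.2^4/4! = 0.194424
  f_III = e^(−5.0)·5.0^4/4! = 0.175467
Unnormalised posteriors:
  P(Z=I)·f_I = 0.49 × 0.155739 = 0.0763119
  P(Z=II)·f_II = 0.23 × 0.194424 = 0.0447174
  P(Z=III)·f_III = 0.28 × 0.175467 = 0.0491309
Denominator: 0.0763119 + 0.0447174 + 0.0491309 = 0.17016
So the posterior for Class II is 0.0447174 / 0.17016 ≈ 0.2628.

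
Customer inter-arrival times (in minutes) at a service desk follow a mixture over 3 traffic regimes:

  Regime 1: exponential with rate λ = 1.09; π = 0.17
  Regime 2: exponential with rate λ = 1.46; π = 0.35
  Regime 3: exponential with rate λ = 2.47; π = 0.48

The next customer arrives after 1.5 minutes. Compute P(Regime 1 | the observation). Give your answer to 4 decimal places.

0.2949

The responsibility of component k is π_k f_k(x) divided by Σ_j π_j f_j(x).
Component likelihoods at x = 1.5 minutes:
  p_1 = 0.212498
  p_2 = 0.163398
  p_3 = 0.0607625
Prior × likelihood for each component:
  π_1·p_1 = 0.17 × 0.212498 = 0.0361247
  π_2·p_2 = 0.35 × 0.163398 = 0.0571895
  π_3·p_3 = 0.48 × 0.0607625 = 0.029166
Normaliser: 0.0361247 + 0.0571895 + 0.029166 = 0.12248
P(Regime 1 | x) ≈ 0.2949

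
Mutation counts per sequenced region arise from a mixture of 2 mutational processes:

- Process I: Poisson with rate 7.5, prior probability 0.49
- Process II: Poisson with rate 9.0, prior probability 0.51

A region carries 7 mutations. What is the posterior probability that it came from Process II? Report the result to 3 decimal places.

The responsibility of component k is π_k f_k(x) divided by Σ_j π_j f_j(x).
Evaluate each component's likelihood at the observed value:
  p_I = e^(−7.5)·7.5^7/7! = 0.146484
  p_II = e^(−9.0)·9.0^7/7! = 0.117116
Multiply by the mixture weights:
  π_I·p_I = 0.49 × 0.146484 = 0.0717771
  π_II·p_II = 0.51 × 0.117116 = 0.0597292
Sum: 0.0717771 + 0.0597292 = 0.131506
So the posterior for Process II is 0.0597292 / 0.131506 ≈ 0.454.

0.454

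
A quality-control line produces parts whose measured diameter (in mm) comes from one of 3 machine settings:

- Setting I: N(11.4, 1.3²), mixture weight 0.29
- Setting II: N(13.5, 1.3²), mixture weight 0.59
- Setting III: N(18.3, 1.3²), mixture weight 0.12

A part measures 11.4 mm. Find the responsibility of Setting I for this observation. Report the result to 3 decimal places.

0.644

Apply Bayes' rule: the posterior for each component is proportional to its prior times its likelihood at x.
Normal densities:
  f_I = 0.306879
  f_II = 0.0832392
  f_III = 2.34197e-07
Prior × likelihood for each component:
  w_I·f_I = 0.29 × 0.306879 = 0.0889948
  w_II·f_II = 0.59 × 0.0832392 = 0.0491111
  w_III·f_III = 0.12 × 2.34197e-07 = 2.81037e-08
Marginal: 0.0889948 + 0.0491111 + 2.81037e-08 = 0.138106
P(Setting I | x) ≈ 0.644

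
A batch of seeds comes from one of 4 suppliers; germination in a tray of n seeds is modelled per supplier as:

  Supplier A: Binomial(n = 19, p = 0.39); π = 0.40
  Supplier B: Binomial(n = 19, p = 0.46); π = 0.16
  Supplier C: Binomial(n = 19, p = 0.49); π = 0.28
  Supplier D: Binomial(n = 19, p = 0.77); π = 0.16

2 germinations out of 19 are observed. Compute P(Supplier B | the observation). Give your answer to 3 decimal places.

Apply Bayes' rule: the posterior for each component is proportional to its prior times its likelihood at x.
Binomial probabilities:
  L_A = C(19,2)·0.39^2·0.61^17 = 171·0.1521·0.000224185 = 0.00583086
  L_B = C(19,2)·0.46^2·0.54^17 = 171·0.2116·2.82289e-05 = 0.00102142
  L_C = C(19,2)·0.49^2·0.51^17 = 171·0.2401·1.0683e-05 = 0.000438613
  L_D = C(19,2)·0.77^2·0.23^17 = 171·0.5929·1.4105e-11 = 1.43005e-09
Multiply by the mixture weights:
  w_A·L_A = 0.40 × 0.00583086 = 0.00233234
  w_B·L_B = 0.16 × 0.00102142 = 0.000163428
  w_C·L_C = 0.28 × 0.000438613 = 0.000122812
  w_D·L_D = 0.16 × 1.43005e-09 = 2.28808e-10
Evidence: 0.00233234 + 0.000163428 + 0.000122812 + 2.28808e-10 = 0.00261858
P(Supplier B | the observation) ≈ 0.062

0.062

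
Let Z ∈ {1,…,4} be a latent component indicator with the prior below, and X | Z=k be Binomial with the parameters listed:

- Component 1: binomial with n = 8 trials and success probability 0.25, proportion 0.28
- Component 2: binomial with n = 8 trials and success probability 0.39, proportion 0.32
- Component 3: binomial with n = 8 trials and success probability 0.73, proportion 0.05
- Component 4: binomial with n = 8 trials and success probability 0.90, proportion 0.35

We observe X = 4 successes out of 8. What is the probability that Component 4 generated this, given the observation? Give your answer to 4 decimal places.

P(component k | x) = P(Z=k)·f_k(x) / marginal(x), where marginal(x) = Σ_j P(Z=j)·f_j(x).
Component likelihoods at x = 4 successes out of 8:
  L_1 = 0.0865173
  L_2 = 0.224221
  L_3 = 0.105644
  L_4 = 0.0045927
Unnormalised posteriors:
  P(Z=1)·L_1 = 0.28 × 0.0865173 = 0.0242249
  P(Z=2)·L_2 = 0.32 × 0.224221 = 0.0717506
  P(Z=3)·L_3 = 0.05 × 0.105644 = 0.0052822
  P(Z=4)·L_4 = 0.35 × 0.0045927 = 0.00160744
Sum: 0.0242249 + 0.0717506 + 0.0052822 + 0.00160744 = 0.102865
Responsibility of Component 4: 0.00160744 / 0.102865 ≈ 0.0156

0.0156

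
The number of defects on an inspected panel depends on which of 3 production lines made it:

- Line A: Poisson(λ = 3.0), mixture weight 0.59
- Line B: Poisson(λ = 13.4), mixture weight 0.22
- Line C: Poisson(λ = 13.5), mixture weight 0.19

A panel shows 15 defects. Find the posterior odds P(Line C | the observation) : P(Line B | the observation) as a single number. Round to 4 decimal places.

0.8736

Since P(k|x) ∝ π_k f_k(x), the posterior odds are π_i f_i(x) / (π_j f_j(x)).
Component likelihoods at x = 15 defects:
  L_A = e^(−3.0)·3.0^15/15! = 5.46306e-07
  L_B = e^(−13.4)·13.4^15/15! = 0.0934386
  L_C = e^(−13.5)·13.5^15/15! = 0.0945217
0.0179591 / 0.0205565 ≈ 0.8736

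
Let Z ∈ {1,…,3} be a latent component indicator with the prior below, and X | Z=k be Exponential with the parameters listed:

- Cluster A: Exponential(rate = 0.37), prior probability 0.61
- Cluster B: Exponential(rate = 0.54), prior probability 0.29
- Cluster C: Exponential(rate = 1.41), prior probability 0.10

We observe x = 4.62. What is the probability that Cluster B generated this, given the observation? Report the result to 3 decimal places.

The responsibility of component k is π_k f_k(x) divided by Σ_j π_j f_j(x).
Component likelihoods at x = 4.62:
  p_A = 0.37·e^(−0.37·4.62) = 0.37·e^(−1.7094) = 0.0669605
  p_B = 0.54·e^(−0.54·4.62) = 0.54·e^(−2.4948) = 0.044557
  p_C = 1.41·e^(−1.41·4.62) = 1.41·e^(−6.5142) = 0.00208996
Prior × likelihood for each component:
  π_A·p_A = 0.61 × 0.0669605 = 0.0408459
  π_B·p_B = 0.29 × 0.044557 = 0.0129215
  π_C·p_C = 0.10 × 0.00208996 = 0.000208996
Evidence: 0.0408459 + 0.0129215 + 0.000208996 = 0.0539764
P(Cluster B | data) = 0.0129215 / 0.0539764 ≈ 0.239

0.239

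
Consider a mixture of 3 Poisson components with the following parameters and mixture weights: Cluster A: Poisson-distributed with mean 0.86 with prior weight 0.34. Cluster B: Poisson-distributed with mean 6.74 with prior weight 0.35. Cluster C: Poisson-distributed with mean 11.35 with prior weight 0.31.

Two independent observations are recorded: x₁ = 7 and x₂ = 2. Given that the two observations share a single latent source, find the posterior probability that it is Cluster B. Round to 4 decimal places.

0.9894

Posterior ∝ prior × likelihood, so P(k | x) ∝ π_k f_k(x); normalise over all components.
Since both observations come from the same component, the likelihood for component k is f_k(x₁)·f_k(x₂).
  L_A = [2.92123e-05] × [0.156485] = 4.57129e-06
  L_B = [0.148267] × [0.0268624] = 0.0039828
  L_C = [0.0566628] × [0.000758088] = 4.29554e-05
Unnormalised posteriors:
  π_A·L_A = 0.34 × 4.57129e-06 = 1.55424e-06
  π_B·L_B = 0.35 × 0.0039828 = 0.00139398
  π_C·L_C = 0.31 × 4.29554e-05 = 1.33162e-05
Denominator: 1.55424e-06 + 0.00139398 + 1.33162e-05 = 0.00140885
So the posterior for Cluster B is 0.00139398 / 0.00140885 ≈ 0.9894.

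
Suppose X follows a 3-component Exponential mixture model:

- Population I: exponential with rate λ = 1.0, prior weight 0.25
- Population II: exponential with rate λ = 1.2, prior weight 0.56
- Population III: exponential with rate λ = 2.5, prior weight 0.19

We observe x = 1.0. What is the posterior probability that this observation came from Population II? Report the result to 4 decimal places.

By Bayes' theorem, P(k | x) = π_k f_k(x) / Σ_j π_j f_j(x).
Component likelihoods at x = 1.0:
  L_I = 1.0·e^(−1.0·1.0) = 1.0·e^(−1.0000) = 0.367879
  L_II = 1.2·e^(−1.2·1.0) = 1.2·e^(−1.2000) = 0.361433
  L_III = 2.5·e^(−2.5·1.0) = 2.5·e^(−2.5000) = 0.205212
Prior × likelihood for each component:
  π_I·L_I = 0.25 × 0.367879 = 0.0919699
  π_II·L_II = 0.56 × 0.361433 = 0.202403
  π_III·L_III = 0.19 × 0.205212 = 0.0389904
Sum: 0.0919699 + 0.202403 + 0.0389904 = 0.333363
P(Population II | data) = 0.202403 / 0.333363 ≈ 0.6072

0.6072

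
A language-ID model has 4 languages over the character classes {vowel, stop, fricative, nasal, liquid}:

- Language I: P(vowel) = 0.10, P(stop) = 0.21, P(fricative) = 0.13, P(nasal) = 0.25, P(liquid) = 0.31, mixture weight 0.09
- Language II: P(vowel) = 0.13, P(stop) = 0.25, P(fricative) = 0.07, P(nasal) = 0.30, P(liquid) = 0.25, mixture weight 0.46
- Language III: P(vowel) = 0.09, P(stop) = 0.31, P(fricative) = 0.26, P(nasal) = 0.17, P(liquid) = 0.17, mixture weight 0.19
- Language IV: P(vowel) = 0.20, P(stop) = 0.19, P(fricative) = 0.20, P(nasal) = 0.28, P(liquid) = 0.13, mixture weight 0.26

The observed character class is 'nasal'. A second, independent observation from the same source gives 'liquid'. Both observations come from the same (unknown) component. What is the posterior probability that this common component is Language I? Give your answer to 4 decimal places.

P(component k | x) = P(Z=k)·f_k(x) / marginal(x), where marginal(x) = Σ_j P(Z=j)·f_j(x).
Since both observations come from the same component, the likelihood for component k is f_k(x₁)·f_k(x₂).
  p_I = [P(nasal | comp) = 0.25] × [0.31] = 0.0775
  p_II = [P(nasal | comp) = 0.30] × [0.25] = 0.075
  p_III = [P(nasal | comp) = 0.17] × [0.17] = 0.0289
  p_IV = [P(nasal | comp) = 0.28] × [0.13] = 0.0364
Unnormalised posteriors:
  P(Z=I)·p_I = 0.09 × 0.0775 = 0.006975
  P(Z=II)·p_II = 0.46 × 0.075 = 0.0345
  P(Z=III)·p_III = 0.19 × 0.0289 = 0.005491
  P(Z=IV)·p_IV = 0.26 × 0.0364 = 0.009464
Normaliser: 0.006975 + 0.0345 + 0.005491 + 0.009464 = 0.05643
P(Language I | x₁, x₂) ≈ 0.1236

0.1236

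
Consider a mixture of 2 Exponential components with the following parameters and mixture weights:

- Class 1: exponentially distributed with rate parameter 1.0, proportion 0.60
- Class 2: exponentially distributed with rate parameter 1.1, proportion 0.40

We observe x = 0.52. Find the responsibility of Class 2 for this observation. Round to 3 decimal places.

Posterior ∝ prior × likelihood, so P(k | x) ∝ w_k f_k(x); normalise over all components.
Exponential densities:
  f_1 = 0.594521
  f_2 = 0.620835
Weight by the priors:
  w_1·f_1 = 0.60 × 0.594521 = 0.356712
  w_2·f_2 = 0.40 × 0.620835 = 0.248334
Evidence: 0.356712 + 0.248334 = 0.605046
P(Class 2 | x) = 0.248334 / 0.605046 ≈ 0.410

0.410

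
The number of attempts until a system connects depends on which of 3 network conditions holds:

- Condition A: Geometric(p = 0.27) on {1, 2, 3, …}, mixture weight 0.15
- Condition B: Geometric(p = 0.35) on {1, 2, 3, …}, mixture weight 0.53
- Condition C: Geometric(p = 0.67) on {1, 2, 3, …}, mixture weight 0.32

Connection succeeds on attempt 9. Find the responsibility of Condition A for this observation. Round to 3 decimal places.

0.355

Apply Bayes' rule: the posterior for each component is proportional to its prior times its likelihood at x.
Evaluate each component's likelihood at the observed value:
  L_A = 0.0217744
  L_B = 0.0111526
  L_C = 9.42294e-05
Prior × likelihood for each component:
  π_A·L_A = 0.15 × 0.0217744 = 0.00326616
  π_B·L_B = 0.53 × 0.0111526 = 0.00591086
  π_C·L_C = 0.32 × 9.42294e-05 = 3.01534e-05
Normaliser: 0.00326616 + 0.00591086 + 3.01534e-05 = 0.00920718
So the posterior for Condition A is 0.00326616 / 0.00920718 ≈ 0.355.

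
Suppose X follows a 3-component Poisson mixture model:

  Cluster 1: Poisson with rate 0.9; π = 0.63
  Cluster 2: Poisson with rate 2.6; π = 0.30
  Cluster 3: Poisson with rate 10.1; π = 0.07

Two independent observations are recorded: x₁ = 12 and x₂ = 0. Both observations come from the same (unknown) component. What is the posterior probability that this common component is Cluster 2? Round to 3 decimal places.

Apply Bayes' rule: the posterior for each component is proportional to its prior times its likelihood at x.
Since both observations come from the same component, the likelihood for component k is f_k(x₁)·f_k(x₂).
  L_1 = [2.39722e-10] × [0.40657] = 9.74637e-11
  L_2 = [1.47971e-05] × [0.0742736] = 1.09904e-06
  L_3 = [0.0966374] × [4.10796e-05] = 3.96982e-06
Multiply by the mixture weights:
  π_1·L_1 = 0.63 × 9.74637e-11 = 6.14022e-11
  π_2·L_2 = 0.30 × 1.09904e-06 = 3.29711e-07
  π_3·L_3 = 0.07 × 3.96982e-06 = 2.77888e-07
Normaliser: 6.14022e-11 + 3.29711e-07 + 2.77888e-07 = 6.0766e-07
P(Cluster 2 | x₁,x₂) = 3.29711e-07 / 6.0766e-07 ≈ 0.543

0.543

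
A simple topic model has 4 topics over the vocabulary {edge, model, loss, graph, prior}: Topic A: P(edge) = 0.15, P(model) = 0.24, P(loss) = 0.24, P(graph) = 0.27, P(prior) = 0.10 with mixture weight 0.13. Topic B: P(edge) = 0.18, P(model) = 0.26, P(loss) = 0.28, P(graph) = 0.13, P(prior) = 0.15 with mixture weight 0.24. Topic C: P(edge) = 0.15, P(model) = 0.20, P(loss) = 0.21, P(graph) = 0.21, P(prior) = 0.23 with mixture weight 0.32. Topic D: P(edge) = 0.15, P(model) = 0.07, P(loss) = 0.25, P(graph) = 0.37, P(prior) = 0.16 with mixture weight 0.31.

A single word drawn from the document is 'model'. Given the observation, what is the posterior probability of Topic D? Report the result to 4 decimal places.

0.1210

The responsibility of component k is w_k f_k(x) divided by Σ_j w_j f_j(x).
Evaluate each component's likelihood at the observed value:
  f_A = 0.24
  f_B = 0.26
  f_C = 0.2
  f_D = 0.07
Weight by the priors:
  w_A·f_A = 0.13 × 0.24 = 0.0312
  w_B·f_B = 0.24 × 0.26 = 0.0624
  w_C·f_C = 0.32 × 0.2 = 0.064
  w_D·f_D = 0.31 × 0.07 = 0.0217
Denominator: 0.0312 + 0.0624 + 0.064 + 0.0217 = 0.1793
P(Topic D | x) = 0.0217 / 0.1793 ≈ 0.1210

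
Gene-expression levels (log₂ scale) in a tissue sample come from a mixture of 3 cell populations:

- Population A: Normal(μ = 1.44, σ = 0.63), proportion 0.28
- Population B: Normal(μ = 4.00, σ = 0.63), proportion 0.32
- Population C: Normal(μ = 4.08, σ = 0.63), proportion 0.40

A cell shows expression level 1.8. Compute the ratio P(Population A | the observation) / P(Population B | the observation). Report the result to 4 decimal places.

Posterior odds = (π_i f_i(x)) / (π_j f_j(x)); the normalising sum cancels.
Component likelihoods at x = 1.8:
  L_A = (1/(0.63·√(2π)))·exp(−(1.8−1.44)²/(2·0.63²)) = 0.633242·exp(-0.16327) = 0.537854
  L_B = (1/(0.63·√(2π)))·exp(−(1.8−4.00)²/(2·0.63²)) = 0.633242·exp(-6.09725) = 0.00142418
  L_C = (1/(0.63·√(2π)))·exp(−(1.8−4.08)²/(2·0.63²)) = 0.633242·exp(-6.54875) = 0.000906739
Posterior odds = (π_A·L_A) / (π_B·L_B) = (0.28·0.537854) / (0.32·0.00142418) = 0.150599 / 0.000455739 ≈ 330.4505

330.4505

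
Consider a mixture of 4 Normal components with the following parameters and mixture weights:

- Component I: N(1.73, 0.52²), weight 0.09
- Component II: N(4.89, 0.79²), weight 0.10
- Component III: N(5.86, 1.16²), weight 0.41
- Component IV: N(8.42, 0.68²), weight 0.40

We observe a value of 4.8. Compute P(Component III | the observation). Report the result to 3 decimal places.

By Bayes' theorem, P(k | x) = π_k f_k(x) / Σ_j π_j f_j(x).
Normal densities:
  f_I = (1/(0.52·√(2π)))·exp(−(4.8−1.73)²/(2·0.52²)) = 0.767197·exp(-17.42770) = 2.07087e-08
  f_II = (1/(0.79·√(2π)))·exp(−(4.8−4.89)²/(2·0.79²)) = 0.504990·exp(-0.00649) = 0.501724
  f_III = (1/(1.16·√(2π)))·exp(−(4.8−5.86)²/(2·1.16²)) = 0.343916·exp(-0.41751) = 0.226532
  f_IV = (1/(0.68·√(2π)))·exp(−(4.8−8.42)²/(2·0.68²)) = 0.586680·exp(-14.16998) = 4.11582e-07
Prior × likelihood for each component:
  π_I·f_I = 0.09 × 2.07087e-08 = 1.86378e-09
  π_II·f_II = 0.10 × 0.501724 = 0.0501724
  π_III·f_III = 0.41 × 0.226532 = 0.0928783
  π_IV·f_IV = 0.40 × 4.11582e-07 = 1.64633e-07
Marginal: 1.86378e-09 + 0.0501724 + 0.0928783 + 1.64633e-07 = 0.143051
Responsibility of Component III: 0.0928783 / 0.143051 ≈ 0.649

0.649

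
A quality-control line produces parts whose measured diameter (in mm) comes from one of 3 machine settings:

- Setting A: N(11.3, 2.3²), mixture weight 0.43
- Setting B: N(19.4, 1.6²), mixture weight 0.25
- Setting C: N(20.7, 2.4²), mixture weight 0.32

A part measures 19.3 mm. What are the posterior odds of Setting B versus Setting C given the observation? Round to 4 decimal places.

1.3865

Only the two components matter; the odds are (P(Z=i) f_i(x)) / (P(Z=j) f_j(x)).
Evaluate each component's likelihood at the observed value:
  p_A = (1/(2.3·√(2π)))·exp(−(19.3−11.3)²/(2·2.3²)) = 0.173453·exp(-6.04915) = 0.000409327
  p_B = (1/(1.6·√(2π)))·exp(−(19.3−19.4)²/(2·1.6²)) = 0.249339·exp(-0.00195) = 0.248852
  p_C = (1/(2.4·√(2π)))·exp(−(19.3−20.7)²/(2·2.4²)) = 0.166226·exp(-0.17014) = 0.14022
0.0622131 / 0.0448702 ≈ 1.3865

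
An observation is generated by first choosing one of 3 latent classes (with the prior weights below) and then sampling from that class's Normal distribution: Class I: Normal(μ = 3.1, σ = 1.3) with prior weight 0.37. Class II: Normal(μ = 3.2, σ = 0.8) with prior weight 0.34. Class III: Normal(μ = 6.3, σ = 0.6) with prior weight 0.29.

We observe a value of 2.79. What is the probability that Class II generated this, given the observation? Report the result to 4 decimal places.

Posterior ∝ prior × likelihood, so P(k | x) ∝ π_k f_k(x); normalise over all components.
Component likelihoods at x = 2.79:
  f_I = 0.298276
  f_II = 0.437306
  f_III = 2.46285e-08
Unnormalised posteriors:
  π_I·f_I = 0.37 × 0.298276 = 0.110362
  π_II·f_II = 0.34 × 0.437306 = 0.148684
  π_III·f_III = 0.29 × 2.46285e-08 = 7.14226e-09
Denominator: 0.110362 + 0.148684 + 7.14226e-09 = 0.259046
So the posterior for Class II is 0.148684 / 0.259046 ≈ 0.5740.

0.5740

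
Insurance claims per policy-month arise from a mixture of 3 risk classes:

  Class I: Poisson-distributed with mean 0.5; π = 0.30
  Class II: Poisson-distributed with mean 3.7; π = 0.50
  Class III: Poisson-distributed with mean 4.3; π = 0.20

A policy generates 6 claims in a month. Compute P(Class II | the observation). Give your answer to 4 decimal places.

By Bayes' theorem, P(k | x) = π_k f_k(x) / Σ_j π_j f_j(x).
Evaluate each component's likelihood at the observed value:
  f_I = e^(−0.5)·0.5^6/6! = 1.31626e-05
  f_II = e^(−3.7)·3.7^6/6! = 0.0881025
  f_III = e^(−4.3)·4.3^6/6! = 0.119127
Unnormalised posteriors:
  π_I·f_I = 0.30 × 1.31626e-05 = 3.94877e-06
  π_II·f_II = 0.50 × 0.0881025 = 0.0440513
  π_III·f_III = 0.20 × 0.119127 = 0.0238255
Sum: 3.94877e-06 + 0.0440513 + 0.0238255 = 0.0678807
So the posterior for Class II is 0.0440513 / 0.0678807 ≈ 0.6490.

0.6490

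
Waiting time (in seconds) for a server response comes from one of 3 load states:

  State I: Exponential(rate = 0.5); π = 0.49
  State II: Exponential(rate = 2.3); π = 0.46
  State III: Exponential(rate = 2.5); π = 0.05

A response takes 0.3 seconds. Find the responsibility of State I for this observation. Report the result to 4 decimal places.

0.2634

The responsibility of component k is P(Z=k) f_k(x) divided by Σ_j P(Z=j) f_j(x).
Exponential densities:
  p_I = 0.430354
  p_II = 1.15362
  p_III = 1.18092
Prior × likelihood for each component:
  P(Z=I)·p_I = 0.49 × 0.430354 = 0.210873
  P(Z=II)·p_II = 0.46 × 1.15362 = 0.530667
  P(Z=III)·p_III = 0.05 × 1.18092 = 0.0590458
Sum: 0.210873 + 0.530667 + 0.0590458 = 0.800587
P(State I | x) ≈ 0.2634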